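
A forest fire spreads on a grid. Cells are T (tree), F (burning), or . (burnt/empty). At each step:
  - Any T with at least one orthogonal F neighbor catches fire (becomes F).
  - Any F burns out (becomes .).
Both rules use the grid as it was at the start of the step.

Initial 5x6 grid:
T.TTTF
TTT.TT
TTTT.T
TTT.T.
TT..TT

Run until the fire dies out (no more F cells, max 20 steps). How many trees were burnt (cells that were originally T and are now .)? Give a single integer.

Answer: 19

Derivation:
Step 1: +2 fires, +1 burnt (F count now 2)
Step 2: +3 fires, +2 burnt (F count now 3)
Step 3: +1 fires, +3 burnt (F count now 1)
Step 4: +1 fires, +1 burnt (F count now 1)
Step 5: +2 fires, +1 burnt (F count now 2)
Step 6: +4 fires, +2 burnt (F count now 4)
Step 7: +3 fires, +4 burnt (F count now 3)
Step 8: +2 fires, +3 burnt (F count now 2)
Step 9: +1 fires, +2 burnt (F count now 1)
Step 10: +0 fires, +1 burnt (F count now 0)
Fire out after step 10
Initially T: 22, now '.': 27
Total burnt (originally-T cells now '.'): 19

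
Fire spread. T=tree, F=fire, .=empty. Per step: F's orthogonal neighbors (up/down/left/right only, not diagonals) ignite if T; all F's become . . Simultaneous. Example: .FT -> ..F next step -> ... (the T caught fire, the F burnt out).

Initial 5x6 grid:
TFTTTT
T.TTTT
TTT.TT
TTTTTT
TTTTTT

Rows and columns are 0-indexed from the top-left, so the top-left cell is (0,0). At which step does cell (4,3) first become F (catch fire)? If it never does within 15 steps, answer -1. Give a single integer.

Step 1: cell (4,3)='T' (+2 fires, +1 burnt)
Step 2: cell (4,3)='T' (+3 fires, +2 burnt)
Step 3: cell (4,3)='T' (+4 fires, +3 burnt)
Step 4: cell (4,3)='T' (+5 fires, +4 burnt)
Step 5: cell (4,3)='T' (+6 fires, +5 burnt)
Step 6: cell (4,3)='F' (+4 fires, +6 burnt)
  -> target ignites at step 6
Step 7: cell (4,3)='.' (+2 fires, +4 burnt)
Step 8: cell (4,3)='.' (+1 fires, +2 burnt)
Step 9: cell (4,3)='.' (+0 fires, +1 burnt)
  fire out at step 9

6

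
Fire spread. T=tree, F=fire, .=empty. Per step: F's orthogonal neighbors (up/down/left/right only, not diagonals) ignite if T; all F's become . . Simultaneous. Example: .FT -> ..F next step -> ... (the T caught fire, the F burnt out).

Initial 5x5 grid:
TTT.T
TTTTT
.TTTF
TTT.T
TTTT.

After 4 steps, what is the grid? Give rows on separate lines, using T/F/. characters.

Step 1: 3 trees catch fire, 1 burn out
  TTT.T
  TTTTF
  .TTF.
  TTT.F
  TTTT.
Step 2: 3 trees catch fire, 3 burn out
  TTT.F
  TTTF.
  .TF..
  TTT..
  TTTT.
Step 3: 3 trees catch fire, 3 burn out
  TTT..
  TTF..
  .F...
  TTF..
  TTTT.
Step 4: 4 trees catch fire, 3 burn out
  TTF..
  TF...
  .....
  TF...
  TTFT.

TTF..
TF...
.....
TF...
TTFT.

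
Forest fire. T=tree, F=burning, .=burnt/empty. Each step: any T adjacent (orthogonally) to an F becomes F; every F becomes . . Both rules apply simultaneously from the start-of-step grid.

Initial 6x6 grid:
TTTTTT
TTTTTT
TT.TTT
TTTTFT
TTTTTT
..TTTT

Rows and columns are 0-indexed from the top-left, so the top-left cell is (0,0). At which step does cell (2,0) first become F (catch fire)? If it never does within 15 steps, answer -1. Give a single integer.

Step 1: cell (2,0)='T' (+4 fires, +1 burnt)
Step 2: cell (2,0)='T' (+7 fires, +4 burnt)
Step 3: cell (2,0)='T' (+7 fires, +7 burnt)
Step 4: cell (2,0)='T' (+7 fires, +7 burnt)
Step 5: cell (2,0)='F' (+4 fires, +7 burnt)
  -> target ignites at step 5
Step 6: cell (2,0)='.' (+2 fires, +4 burnt)
Step 7: cell (2,0)='.' (+1 fires, +2 burnt)
Step 8: cell (2,0)='.' (+0 fires, +1 burnt)
  fire out at step 8

5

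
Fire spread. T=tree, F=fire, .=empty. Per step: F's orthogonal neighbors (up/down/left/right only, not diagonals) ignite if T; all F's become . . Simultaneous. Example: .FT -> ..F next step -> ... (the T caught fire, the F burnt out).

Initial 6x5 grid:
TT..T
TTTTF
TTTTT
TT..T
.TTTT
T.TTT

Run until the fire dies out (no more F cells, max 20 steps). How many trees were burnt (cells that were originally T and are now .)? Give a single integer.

Answer: 22

Derivation:
Step 1: +3 fires, +1 burnt (F count now 3)
Step 2: +3 fires, +3 burnt (F count now 3)
Step 3: +3 fires, +3 burnt (F count now 3)
Step 4: +5 fires, +3 burnt (F count now 5)
Step 5: +5 fires, +5 burnt (F count now 5)
Step 6: +3 fires, +5 burnt (F count now 3)
Step 7: +0 fires, +3 burnt (F count now 0)
Fire out after step 7
Initially T: 23, now '.': 29
Total burnt (originally-T cells now '.'): 22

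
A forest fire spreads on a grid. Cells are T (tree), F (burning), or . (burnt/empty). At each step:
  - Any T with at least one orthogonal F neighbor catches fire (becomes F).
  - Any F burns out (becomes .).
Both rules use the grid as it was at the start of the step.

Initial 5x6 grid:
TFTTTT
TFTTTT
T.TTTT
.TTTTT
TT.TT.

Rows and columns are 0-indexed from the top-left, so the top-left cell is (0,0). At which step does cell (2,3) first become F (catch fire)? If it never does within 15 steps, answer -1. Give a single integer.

Step 1: cell (2,3)='T' (+4 fires, +2 burnt)
Step 2: cell (2,3)='T' (+4 fires, +4 burnt)
Step 3: cell (2,3)='F' (+4 fires, +4 burnt)
  -> target ignites at step 3
Step 4: cell (2,3)='.' (+5 fires, +4 burnt)
Step 5: cell (2,3)='.' (+4 fires, +5 burnt)
Step 6: cell (2,3)='.' (+3 fires, +4 burnt)
Step 7: cell (2,3)='.' (+0 fires, +3 burnt)
  fire out at step 7

3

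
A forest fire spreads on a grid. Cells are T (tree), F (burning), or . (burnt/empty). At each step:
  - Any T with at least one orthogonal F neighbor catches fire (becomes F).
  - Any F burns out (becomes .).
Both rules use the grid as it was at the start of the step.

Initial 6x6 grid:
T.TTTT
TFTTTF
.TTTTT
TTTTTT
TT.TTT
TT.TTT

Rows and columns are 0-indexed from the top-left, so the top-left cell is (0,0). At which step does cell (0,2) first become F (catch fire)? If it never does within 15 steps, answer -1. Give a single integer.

Step 1: cell (0,2)='T' (+6 fires, +2 burnt)
Step 2: cell (0,2)='F' (+8 fires, +6 burnt)
  -> target ignites at step 2
Step 3: cell (0,2)='.' (+7 fires, +8 burnt)
Step 4: cell (0,2)='.' (+5 fires, +7 burnt)
Step 5: cell (0,2)='.' (+3 fires, +5 burnt)
Step 6: cell (0,2)='.' (+1 fires, +3 burnt)
Step 7: cell (0,2)='.' (+0 fires, +1 burnt)
  fire out at step 7

2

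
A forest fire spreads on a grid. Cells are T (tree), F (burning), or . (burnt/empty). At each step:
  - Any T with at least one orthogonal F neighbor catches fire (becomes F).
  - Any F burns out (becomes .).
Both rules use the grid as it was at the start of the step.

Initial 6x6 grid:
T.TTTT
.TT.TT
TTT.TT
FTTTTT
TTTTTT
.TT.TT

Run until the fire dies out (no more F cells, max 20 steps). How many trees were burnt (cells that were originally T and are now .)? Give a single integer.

Answer: 28

Derivation:
Step 1: +3 fires, +1 burnt (F count now 3)
Step 2: +3 fires, +3 burnt (F count now 3)
Step 3: +5 fires, +3 burnt (F count now 5)
Step 4: +4 fires, +5 burnt (F count now 4)
Step 5: +4 fires, +4 burnt (F count now 4)
Step 6: +5 fires, +4 burnt (F count now 5)
Step 7: +3 fires, +5 burnt (F count now 3)
Step 8: +1 fires, +3 burnt (F count now 1)
Step 9: +0 fires, +1 burnt (F count now 0)
Fire out after step 9
Initially T: 29, now '.': 35
Total burnt (originally-T cells now '.'): 28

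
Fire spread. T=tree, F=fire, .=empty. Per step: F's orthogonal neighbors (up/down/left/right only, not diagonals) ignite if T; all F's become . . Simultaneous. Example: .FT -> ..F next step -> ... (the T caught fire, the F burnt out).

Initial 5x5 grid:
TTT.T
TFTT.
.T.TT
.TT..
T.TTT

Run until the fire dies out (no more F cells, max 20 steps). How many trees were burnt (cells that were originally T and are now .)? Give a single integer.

Step 1: +4 fires, +1 burnt (F count now 4)
Step 2: +4 fires, +4 burnt (F count now 4)
Step 3: +2 fires, +4 burnt (F count now 2)
Step 4: +2 fires, +2 burnt (F count now 2)
Step 5: +1 fires, +2 burnt (F count now 1)
Step 6: +1 fires, +1 burnt (F count now 1)
Step 7: +0 fires, +1 burnt (F count now 0)
Fire out after step 7
Initially T: 16, now '.': 23
Total burnt (originally-T cells now '.'): 14

Answer: 14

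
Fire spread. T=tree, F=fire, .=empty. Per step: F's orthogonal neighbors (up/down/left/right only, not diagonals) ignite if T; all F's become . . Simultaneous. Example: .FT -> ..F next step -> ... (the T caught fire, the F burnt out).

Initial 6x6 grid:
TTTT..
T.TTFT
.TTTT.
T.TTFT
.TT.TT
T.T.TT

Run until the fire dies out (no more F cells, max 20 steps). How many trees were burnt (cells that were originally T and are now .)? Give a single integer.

Answer: 22

Derivation:
Step 1: +6 fires, +2 burnt (F count now 6)
Step 2: +6 fires, +6 burnt (F count now 6)
Step 3: +4 fires, +6 burnt (F count now 4)
Step 4: +4 fires, +4 burnt (F count now 4)
Step 5: +1 fires, +4 burnt (F count now 1)
Step 6: +1 fires, +1 burnt (F count now 1)
Step 7: +0 fires, +1 burnt (F count now 0)
Fire out after step 7
Initially T: 24, now '.': 34
Total burnt (originally-T cells now '.'): 22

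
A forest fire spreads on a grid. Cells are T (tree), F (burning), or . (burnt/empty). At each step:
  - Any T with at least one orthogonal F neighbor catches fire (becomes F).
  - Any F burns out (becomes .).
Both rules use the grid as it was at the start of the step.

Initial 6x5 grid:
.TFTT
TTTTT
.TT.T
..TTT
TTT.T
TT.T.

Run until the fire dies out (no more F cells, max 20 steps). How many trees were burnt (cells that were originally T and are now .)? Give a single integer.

Answer: 20

Derivation:
Step 1: +3 fires, +1 burnt (F count now 3)
Step 2: +4 fires, +3 burnt (F count now 4)
Step 3: +4 fires, +4 burnt (F count now 4)
Step 4: +3 fires, +4 burnt (F count now 3)
Step 5: +2 fires, +3 burnt (F count now 2)
Step 6: +3 fires, +2 burnt (F count now 3)
Step 7: +1 fires, +3 burnt (F count now 1)
Step 8: +0 fires, +1 burnt (F count now 0)
Fire out after step 8
Initially T: 21, now '.': 29
Total burnt (originally-T cells now '.'): 20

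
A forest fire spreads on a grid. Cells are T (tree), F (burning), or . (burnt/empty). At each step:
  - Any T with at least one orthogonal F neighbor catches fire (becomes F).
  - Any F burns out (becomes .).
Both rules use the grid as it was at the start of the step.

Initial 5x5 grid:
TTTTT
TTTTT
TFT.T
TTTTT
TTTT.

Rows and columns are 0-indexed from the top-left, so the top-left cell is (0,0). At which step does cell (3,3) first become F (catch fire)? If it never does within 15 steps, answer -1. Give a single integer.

Step 1: cell (3,3)='T' (+4 fires, +1 burnt)
Step 2: cell (3,3)='T' (+6 fires, +4 burnt)
Step 3: cell (3,3)='F' (+6 fires, +6 burnt)
  -> target ignites at step 3
Step 4: cell (3,3)='.' (+4 fires, +6 burnt)
Step 5: cell (3,3)='.' (+2 fires, +4 burnt)
Step 6: cell (3,3)='.' (+0 fires, +2 burnt)
  fire out at step 6

3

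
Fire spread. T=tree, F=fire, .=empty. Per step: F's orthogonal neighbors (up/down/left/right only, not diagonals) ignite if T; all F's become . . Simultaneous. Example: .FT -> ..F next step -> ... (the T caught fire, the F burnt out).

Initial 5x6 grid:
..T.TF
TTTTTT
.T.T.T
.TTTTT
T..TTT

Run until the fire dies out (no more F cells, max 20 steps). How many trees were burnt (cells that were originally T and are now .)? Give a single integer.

Step 1: +2 fires, +1 burnt (F count now 2)
Step 2: +2 fires, +2 burnt (F count now 2)
Step 3: +2 fires, +2 burnt (F count now 2)
Step 4: +4 fires, +2 burnt (F count now 4)
Step 5: +4 fires, +4 burnt (F count now 4)
Step 6: +4 fires, +4 burnt (F count now 4)
Step 7: +1 fires, +4 burnt (F count now 1)
Step 8: +0 fires, +1 burnt (F count now 0)
Fire out after step 8
Initially T: 20, now '.': 29
Total burnt (originally-T cells now '.'): 19

Answer: 19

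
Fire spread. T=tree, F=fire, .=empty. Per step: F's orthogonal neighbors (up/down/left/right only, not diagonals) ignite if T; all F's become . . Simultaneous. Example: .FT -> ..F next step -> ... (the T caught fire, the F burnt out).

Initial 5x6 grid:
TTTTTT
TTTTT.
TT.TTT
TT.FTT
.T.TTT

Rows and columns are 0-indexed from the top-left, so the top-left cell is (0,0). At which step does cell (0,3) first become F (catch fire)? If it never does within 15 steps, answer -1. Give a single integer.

Step 1: cell (0,3)='T' (+3 fires, +1 burnt)
Step 2: cell (0,3)='T' (+4 fires, +3 burnt)
Step 3: cell (0,3)='F' (+5 fires, +4 burnt)
  -> target ignites at step 3
Step 4: cell (0,3)='.' (+3 fires, +5 burnt)
Step 5: cell (0,3)='.' (+4 fires, +3 burnt)
Step 6: cell (0,3)='.' (+3 fires, +4 burnt)
Step 7: cell (0,3)='.' (+2 fires, +3 burnt)
Step 8: cell (0,3)='.' (+0 fires, +2 burnt)
  fire out at step 8

3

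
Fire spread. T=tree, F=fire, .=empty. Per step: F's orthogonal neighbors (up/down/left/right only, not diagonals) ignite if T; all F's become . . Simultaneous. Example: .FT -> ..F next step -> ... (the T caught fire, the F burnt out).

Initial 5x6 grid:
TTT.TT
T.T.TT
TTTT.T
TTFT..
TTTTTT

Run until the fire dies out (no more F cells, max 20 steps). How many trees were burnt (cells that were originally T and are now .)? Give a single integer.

Answer: 18

Derivation:
Step 1: +4 fires, +1 burnt (F count now 4)
Step 2: +6 fires, +4 burnt (F count now 6)
Step 3: +4 fires, +6 burnt (F count now 4)
Step 4: +3 fires, +4 burnt (F count now 3)
Step 5: +1 fires, +3 burnt (F count now 1)
Step 6: +0 fires, +1 burnt (F count now 0)
Fire out after step 6
Initially T: 23, now '.': 25
Total burnt (originally-T cells now '.'): 18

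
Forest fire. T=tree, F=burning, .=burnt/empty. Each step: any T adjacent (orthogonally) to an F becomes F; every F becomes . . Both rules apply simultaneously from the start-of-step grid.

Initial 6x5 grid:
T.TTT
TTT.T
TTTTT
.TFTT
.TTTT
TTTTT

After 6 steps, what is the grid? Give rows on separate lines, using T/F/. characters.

Step 1: 4 trees catch fire, 1 burn out
  T.TTT
  TTT.T
  TTFTT
  .F.FT
  .TFTT
  TTTTT
Step 2: 7 trees catch fire, 4 burn out
  T.TTT
  TTF.T
  TF.FT
  ....F
  .F.FT
  TTFTT
Step 3: 7 trees catch fire, 7 burn out
  T.FTT
  TF..T
  F...F
  .....
  ....F
  TF.FT
Step 4: 5 trees catch fire, 7 burn out
  T..FT
  F...F
  .....
  .....
  .....
  F...F
Step 5: 2 trees catch fire, 5 burn out
  F...F
  .....
  .....
  .....
  .....
  .....
Step 6: 0 trees catch fire, 2 burn out
  .....
  .....
  .....
  .....
  .....
  .....

.....
.....
.....
.....
.....
.....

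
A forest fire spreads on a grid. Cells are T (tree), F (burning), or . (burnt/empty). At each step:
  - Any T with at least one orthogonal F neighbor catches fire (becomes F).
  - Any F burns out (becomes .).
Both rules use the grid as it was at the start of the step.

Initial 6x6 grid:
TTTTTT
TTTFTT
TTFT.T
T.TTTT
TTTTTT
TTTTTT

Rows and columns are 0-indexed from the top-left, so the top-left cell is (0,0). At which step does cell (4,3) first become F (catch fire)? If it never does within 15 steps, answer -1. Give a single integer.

Step 1: cell (4,3)='T' (+6 fires, +2 burnt)
Step 2: cell (4,3)='T' (+7 fires, +6 burnt)
Step 3: cell (4,3)='F' (+9 fires, +7 burnt)
  -> target ignites at step 3
Step 4: cell (4,3)='.' (+6 fires, +9 burnt)
Step 5: cell (4,3)='.' (+3 fires, +6 burnt)
Step 6: cell (4,3)='.' (+1 fires, +3 burnt)
Step 7: cell (4,3)='.' (+0 fires, +1 burnt)
  fire out at step 7

3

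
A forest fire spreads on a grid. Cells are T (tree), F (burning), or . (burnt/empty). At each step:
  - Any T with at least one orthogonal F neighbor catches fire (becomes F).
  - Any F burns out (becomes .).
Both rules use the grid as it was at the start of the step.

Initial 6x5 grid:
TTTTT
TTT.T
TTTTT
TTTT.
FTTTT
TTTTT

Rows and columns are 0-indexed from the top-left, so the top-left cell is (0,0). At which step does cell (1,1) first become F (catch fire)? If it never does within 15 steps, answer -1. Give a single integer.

Step 1: cell (1,1)='T' (+3 fires, +1 burnt)
Step 2: cell (1,1)='T' (+4 fires, +3 burnt)
Step 3: cell (1,1)='T' (+5 fires, +4 burnt)
Step 4: cell (1,1)='F' (+6 fires, +5 burnt)
  -> target ignites at step 4
Step 5: cell (1,1)='.' (+4 fires, +6 burnt)
Step 6: cell (1,1)='.' (+2 fires, +4 burnt)
Step 7: cell (1,1)='.' (+2 fires, +2 burnt)
Step 8: cell (1,1)='.' (+1 fires, +2 burnt)
Step 9: cell (1,1)='.' (+0 fires, +1 burnt)
  fire out at step 9

4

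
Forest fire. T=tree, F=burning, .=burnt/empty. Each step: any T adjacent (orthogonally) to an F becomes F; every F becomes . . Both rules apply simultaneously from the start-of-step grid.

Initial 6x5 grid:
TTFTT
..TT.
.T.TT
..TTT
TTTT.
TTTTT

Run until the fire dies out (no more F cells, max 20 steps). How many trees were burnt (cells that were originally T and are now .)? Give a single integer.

Step 1: +3 fires, +1 burnt (F count now 3)
Step 2: +3 fires, +3 burnt (F count now 3)
Step 3: +1 fires, +3 burnt (F count now 1)
Step 4: +2 fires, +1 burnt (F count now 2)
Step 5: +3 fires, +2 burnt (F count now 3)
Step 6: +2 fires, +3 burnt (F count now 2)
Step 7: +3 fires, +2 burnt (F count now 3)
Step 8: +2 fires, +3 burnt (F count now 2)
Step 9: +1 fires, +2 burnt (F count now 1)
Step 10: +0 fires, +1 burnt (F count now 0)
Fire out after step 10
Initially T: 21, now '.': 29
Total burnt (originally-T cells now '.'): 20

Answer: 20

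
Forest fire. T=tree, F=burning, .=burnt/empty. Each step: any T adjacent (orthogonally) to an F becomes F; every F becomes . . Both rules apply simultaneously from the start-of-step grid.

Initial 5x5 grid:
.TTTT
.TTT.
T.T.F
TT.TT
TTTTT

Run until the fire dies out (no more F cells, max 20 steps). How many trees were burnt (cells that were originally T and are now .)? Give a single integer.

Step 1: +1 fires, +1 burnt (F count now 1)
Step 2: +2 fires, +1 burnt (F count now 2)
Step 3: +1 fires, +2 burnt (F count now 1)
Step 4: +1 fires, +1 burnt (F count now 1)
Step 5: +1 fires, +1 burnt (F count now 1)
Step 6: +2 fires, +1 burnt (F count now 2)
Step 7: +1 fires, +2 burnt (F count now 1)
Step 8: +1 fires, +1 burnt (F count now 1)
Step 9: +0 fires, +1 burnt (F count now 0)
Fire out after step 9
Initially T: 18, now '.': 17
Total burnt (originally-T cells now '.'): 10

Answer: 10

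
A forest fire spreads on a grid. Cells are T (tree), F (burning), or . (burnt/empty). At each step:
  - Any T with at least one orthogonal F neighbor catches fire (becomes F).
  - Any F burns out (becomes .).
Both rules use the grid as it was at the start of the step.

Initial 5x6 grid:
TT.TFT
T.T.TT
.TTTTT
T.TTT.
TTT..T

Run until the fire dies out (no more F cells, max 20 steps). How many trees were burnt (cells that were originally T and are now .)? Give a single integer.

Answer: 17

Derivation:
Step 1: +3 fires, +1 burnt (F count now 3)
Step 2: +2 fires, +3 burnt (F count now 2)
Step 3: +3 fires, +2 burnt (F count now 3)
Step 4: +2 fires, +3 burnt (F count now 2)
Step 5: +3 fires, +2 burnt (F count now 3)
Step 6: +1 fires, +3 burnt (F count now 1)
Step 7: +1 fires, +1 burnt (F count now 1)
Step 8: +1 fires, +1 burnt (F count now 1)
Step 9: +1 fires, +1 burnt (F count now 1)
Step 10: +0 fires, +1 burnt (F count now 0)
Fire out after step 10
Initially T: 21, now '.': 26
Total burnt (originally-T cells now '.'): 17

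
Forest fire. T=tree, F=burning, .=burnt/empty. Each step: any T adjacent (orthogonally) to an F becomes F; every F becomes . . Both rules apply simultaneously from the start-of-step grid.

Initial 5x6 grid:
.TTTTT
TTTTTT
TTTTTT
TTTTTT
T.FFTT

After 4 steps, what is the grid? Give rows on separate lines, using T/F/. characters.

Step 1: 3 trees catch fire, 2 burn out
  .TTTTT
  TTTTTT
  TTTTTT
  TTFFTT
  T...FT
Step 2: 5 trees catch fire, 3 burn out
  .TTTTT
  TTTTTT
  TTFFTT
  TF..FT
  T....F
Step 3: 6 trees catch fire, 5 burn out
  .TTTTT
  TTFFTT
  TF..FT
  F....F
  T.....
Step 4: 7 trees catch fire, 6 burn out
  .TFFTT
  TF..FT
  F....F
  ......
  F.....

.TFFTT
TF..FT
F....F
......
F.....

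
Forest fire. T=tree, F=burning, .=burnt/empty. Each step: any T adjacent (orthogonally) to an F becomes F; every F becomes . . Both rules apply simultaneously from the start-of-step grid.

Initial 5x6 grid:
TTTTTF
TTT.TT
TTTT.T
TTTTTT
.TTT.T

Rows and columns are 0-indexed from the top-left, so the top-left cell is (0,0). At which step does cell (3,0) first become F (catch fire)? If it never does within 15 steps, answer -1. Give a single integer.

Step 1: cell (3,0)='T' (+2 fires, +1 burnt)
Step 2: cell (3,0)='T' (+3 fires, +2 burnt)
Step 3: cell (3,0)='T' (+2 fires, +3 burnt)
Step 4: cell (3,0)='T' (+4 fires, +2 burnt)
Step 5: cell (3,0)='T' (+4 fires, +4 burnt)
Step 6: cell (3,0)='T' (+5 fires, +4 burnt)
Step 7: cell (3,0)='T' (+3 fires, +5 burnt)
Step 8: cell (3,0)='F' (+2 fires, +3 burnt)
  -> target ignites at step 8
Step 9: cell (3,0)='.' (+0 fires, +2 burnt)
  fire out at step 9

8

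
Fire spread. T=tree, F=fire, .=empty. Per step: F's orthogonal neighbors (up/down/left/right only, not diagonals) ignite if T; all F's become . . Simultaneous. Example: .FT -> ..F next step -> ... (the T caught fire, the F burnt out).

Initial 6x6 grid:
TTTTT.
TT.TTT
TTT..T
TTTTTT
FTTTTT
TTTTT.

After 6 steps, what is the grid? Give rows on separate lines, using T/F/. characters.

Step 1: 3 trees catch fire, 1 burn out
  TTTTT.
  TT.TTT
  TTT..T
  FTTTTT
  .FTTTT
  FTTTT.
Step 2: 4 trees catch fire, 3 burn out
  TTTTT.
  TT.TTT
  FTT..T
  .FTTTT
  ..FTTT
  .FTTT.
Step 3: 5 trees catch fire, 4 burn out
  TTTTT.
  FT.TTT
  .FT..T
  ..FTTT
  ...FTT
  ..FTT.
Step 4: 6 trees catch fire, 5 burn out
  FTTTT.
  .F.TTT
  ..F..T
  ...FTT
  ....FT
  ...FT.
Step 5: 4 trees catch fire, 6 burn out
  .FTTT.
  ...TTT
  .....T
  ....FT
  .....F
  ....F.
Step 6: 2 trees catch fire, 4 burn out
  ..FTT.
  ...TTT
  .....T
  .....F
  ......
  ......

..FTT.
...TTT
.....T
.....F
......
......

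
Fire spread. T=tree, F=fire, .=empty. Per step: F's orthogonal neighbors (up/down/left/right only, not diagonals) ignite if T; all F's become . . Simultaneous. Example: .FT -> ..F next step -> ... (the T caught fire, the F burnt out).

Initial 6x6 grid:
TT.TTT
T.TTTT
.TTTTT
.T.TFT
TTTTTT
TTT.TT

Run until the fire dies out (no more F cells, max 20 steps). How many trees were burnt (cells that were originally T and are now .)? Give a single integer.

Step 1: +4 fires, +1 burnt (F count now 4)
Step 2: +6 fires, +4 burnt (F count now 6)
Step 3: +6 fires, +6 burnt (F count now 6)
Step 4: +6 fires, +6 burnt (F count now 6)
Step 5: +3 fires, +6 burnt (F count now 3)
Step 6: +1 fires, +3 burnt (F count now 1)
Step 7: +0 fires, +1 burnt (F count now 0)
Fire out after step 7
Initially T: 29, now '.': 33
Total burnt (originally-T cells now '.'): 26

Answer: 26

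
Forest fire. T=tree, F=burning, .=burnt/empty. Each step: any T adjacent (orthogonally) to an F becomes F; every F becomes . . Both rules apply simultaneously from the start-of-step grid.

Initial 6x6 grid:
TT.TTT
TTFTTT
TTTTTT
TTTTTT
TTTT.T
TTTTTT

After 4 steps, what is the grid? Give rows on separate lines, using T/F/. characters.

Step 1: 3 trees catch fire, 1 burn out
  TT.TTT
  TF.FTT
  TTFTTT
  TTTTTT
  TTTT.T
  TTTTTT
Step 2: 7 trees catch fire, 3 burn out
  TF.FTT
  F...FT
  TF.FTT
  TTFTTT
  TTTT.T
  TTTTTT
Step 3: 8 trees catch fire, 7 burn out
  F...FT
  .....F
  F...FT
  TF.FTT
  TTFT.T
  TTTTTT
Step 4: 7 trees catch fire, 8 burn out
  .....F
  ......
  .....F
  F...FT
  TF.F.T
  TTFTTT

.....F
......
.....F
F...FT
TF.F.T
TTFTTT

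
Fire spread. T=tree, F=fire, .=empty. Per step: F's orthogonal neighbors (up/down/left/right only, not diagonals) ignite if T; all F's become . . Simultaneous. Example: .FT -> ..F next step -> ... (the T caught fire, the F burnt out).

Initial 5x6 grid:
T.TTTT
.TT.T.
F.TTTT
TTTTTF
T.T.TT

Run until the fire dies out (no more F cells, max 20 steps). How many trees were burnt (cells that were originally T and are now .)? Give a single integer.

Answer: 20

Derivation:
Step 1: +4 fires, +2 burnt (F count now 4)
Step 2: +5 fires, +4 burnt (F count now 5)
Step 3: +3 fires, +5 burnt (F count now 3)
Step 4: +3 fires, +3 burnt (F count now 3)
Step 5: +3 fires, +3 burnt (F count now 3)
Step 6: +2 fires, +3 burnt (F count now 2)
Step 7: +0 fires, +2 burnt (F count now 0)
Fire out after step 7
Initially T: 21, now '.': 29
Total burnt (originally-T cells now '.'): 20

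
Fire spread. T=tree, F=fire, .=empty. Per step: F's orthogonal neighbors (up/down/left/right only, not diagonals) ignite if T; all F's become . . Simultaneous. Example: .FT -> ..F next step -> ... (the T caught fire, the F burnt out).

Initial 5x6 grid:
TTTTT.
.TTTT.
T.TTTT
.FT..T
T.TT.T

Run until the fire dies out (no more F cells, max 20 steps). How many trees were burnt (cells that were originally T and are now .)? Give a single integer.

Answer: 18

Derivation:
Step 1: +1 fires, +1 burnt (F count now 1)
Step 2: +2 fires, +1 burnt (F count now 2)
Step 3: +3 fires, +2 burnt (F count now 3)
Step 4: +4 fires, +3 burnt (F count now 4)
Step 5: +4 fires, +4 burnt (F count now 4)
Step 6: +3 fires, +4 burnt (F count now 3)
Step 7: +1 fires, +3 burnt (F count now 1)
Step 8: +0 fires, +1 burnt (F count now 0)
Fire out after step 8
Initially T: 20, now '.': 28
Total burnt (originally-T cells now '.'): 18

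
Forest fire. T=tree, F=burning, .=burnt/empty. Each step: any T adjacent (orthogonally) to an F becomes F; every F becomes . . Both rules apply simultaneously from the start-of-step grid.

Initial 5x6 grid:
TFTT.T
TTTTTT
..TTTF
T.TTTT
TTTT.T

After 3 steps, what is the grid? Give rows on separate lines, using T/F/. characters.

Step 1: 6 trees catch fire, 2 burn out
  F.FT.T
  TFTTTF
  ..TTF.
  T.TTTF
  TTTT.T
Step 2: 8 trees catch fire, 6 burn out
  ...F.F
  F.FTF.
  ..TF..
  T.TTF.
  TTTT.F
Step 3: 3 trees catch fire, 8 burn out
  ......
  ...F..
  ..F...
  T.TF..
  TTTT..

......
...F..
..F...
T.TF..
TTTT..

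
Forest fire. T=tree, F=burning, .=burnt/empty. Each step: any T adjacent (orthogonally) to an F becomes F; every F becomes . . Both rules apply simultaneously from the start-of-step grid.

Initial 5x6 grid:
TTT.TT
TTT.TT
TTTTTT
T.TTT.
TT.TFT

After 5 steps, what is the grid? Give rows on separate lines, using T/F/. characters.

Step 1: 3 trees catch fire, 1 burn out
  TTT.TT
  TTT.TT
  TTTTTT
  T.TTF.
  TT.F.F
Step 2: 2 trees catch fire, 3 burn out
  TTT.TT
  TTT.TT
  TTTTFT
  T.TF..
  TT....
Step 3: 4 trees catch fire, 2 burn out
  TTT.TT
  TTT.FT
  TTTF.F
  T.F...
  TT....
Step 4: 3 trees catch fire, 4 burn out
  TTT.FT
  TTT..F
  TTF...
  T.....
  TT....
Step 5: 3 trees catch fire, 3 burn out
  TTT..F
  TTF...
  TF....
  T.....
  TT....

TTT..F
TTF...
TF....
T.....
TT....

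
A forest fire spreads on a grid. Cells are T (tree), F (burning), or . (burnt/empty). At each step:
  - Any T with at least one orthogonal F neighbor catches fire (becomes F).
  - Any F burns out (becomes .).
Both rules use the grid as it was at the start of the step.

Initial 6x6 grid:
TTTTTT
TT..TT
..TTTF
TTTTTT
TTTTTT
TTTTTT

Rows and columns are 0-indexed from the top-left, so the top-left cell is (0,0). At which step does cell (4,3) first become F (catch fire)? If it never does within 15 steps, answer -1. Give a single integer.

Step 1: cell (4,3)='T' (+3 fires, +1 burnt)
Step 2: cell (4,3)='T' (+5 fires, +3 burnt)
Step 3: cell (4,3)='T' (+5 fires, +5 burnt)
Step 4: cell (4,3)='F' (+4 fires, +5 burnt)
  -> target ignites at step 4
Step 5: cell (4,3)='.' (+4 fires, +4 burnt)
Step 6: cell (4,3)='.' (+4 fires, +4 burnt)
Step 7: cell (4,3)='.' (+4 fires, +4 burnt)
Step 8: cell (4,3)='.' (+2 fires, +4 burnt)
Step 9: cell (4,3)='.' (+0 fires, +2 burnt)
  fire out at step 9

4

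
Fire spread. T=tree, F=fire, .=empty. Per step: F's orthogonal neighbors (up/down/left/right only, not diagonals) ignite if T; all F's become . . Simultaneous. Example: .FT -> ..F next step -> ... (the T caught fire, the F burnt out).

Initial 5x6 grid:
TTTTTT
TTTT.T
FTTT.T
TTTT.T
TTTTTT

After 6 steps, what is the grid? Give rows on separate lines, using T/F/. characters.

Step 1: 3 trees catch fire, 1 burn out
  TTTTTT
  FTTT.T
  .FTT.T
  FTTT.T
  TTTTTT
Step 2: 5 trees catch fire, 3 burn out
  FTTTTT
  .FTT.T
  ..FT.T
  .FTT.T
  FTTTTT
Step 3: 5 trees catch fire, 5 burn out
  .FTTTT
  ..FT.T
  ...F.T
  ..FT.T
  .FTTTT
Step 4: 4 trees catch fire, 5 burn out
  ..FTTT
  ...F.T
  .....T
  ...F.T
  ..FTTT
Step 5: 2 trees catch fire, 4 burn out
  ...FTT
  .....T
  .....T
  .....T
  ...FTT
Step 6: 2 trees catch fire, 2 burn out
  ....FT
  .....T
  .....T
  .....T
  ....FT

....FT
.....T
.....T
.....T
....FT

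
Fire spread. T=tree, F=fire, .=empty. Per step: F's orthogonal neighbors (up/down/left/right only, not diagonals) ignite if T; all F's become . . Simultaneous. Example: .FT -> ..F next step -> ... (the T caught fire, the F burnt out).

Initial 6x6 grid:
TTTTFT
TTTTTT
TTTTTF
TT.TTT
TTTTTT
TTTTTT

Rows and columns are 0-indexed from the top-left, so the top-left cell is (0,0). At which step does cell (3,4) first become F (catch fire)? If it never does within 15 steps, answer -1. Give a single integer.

Step 1: cell (3,4)='T' (+6 fires, +2 burnt)
Step 2: cell (3,4)='F' (+5 fires, +6 burnt)
  -> target ignites at step 2
Step 3: cell (3,4)='.' (+6 fires, +5 burnt)
Step 4: cell (3,4)='.' (+5 fires, +6 burnt)
Step 5: cell (3,4)='.' (+5 fires, +5 burnt)
Step 6: cell (3,4)='.' (+3 fires, +5 burnt)
Step 7: cell (3,4)='.' (+2 fires, +3 burnt)
Step 8: cell (3,4)='.' (+1 fires, +2 burnt)
Step 9: cell (3,4)='.' (+0 fires, +1 burnt)
  fire out at step 9

2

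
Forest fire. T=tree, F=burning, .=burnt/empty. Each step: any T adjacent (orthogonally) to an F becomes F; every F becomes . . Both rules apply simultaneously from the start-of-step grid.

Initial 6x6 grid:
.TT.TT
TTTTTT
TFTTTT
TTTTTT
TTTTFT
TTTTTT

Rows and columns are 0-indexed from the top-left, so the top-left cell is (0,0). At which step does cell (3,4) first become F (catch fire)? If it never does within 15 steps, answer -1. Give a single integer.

Step 1: cell (3,4)='F' (+8 fires, +2 burnt)
  -> target ignites at step 1
Step 2: cell (3,4)='.' (+13 fires, +8 burnt)
Step 3: cell (3,4)='.' (+7 fires, +13 burnt)
Step 4: cell (3,4)='.' (+3 fires, +7 burnt)
Step 5: cell (3,4)='.' (+1 fires, +3 burnt)
Step 6: cell (3,4)='.' (+0 fires, +1 burnt)
  fire out at step 6

1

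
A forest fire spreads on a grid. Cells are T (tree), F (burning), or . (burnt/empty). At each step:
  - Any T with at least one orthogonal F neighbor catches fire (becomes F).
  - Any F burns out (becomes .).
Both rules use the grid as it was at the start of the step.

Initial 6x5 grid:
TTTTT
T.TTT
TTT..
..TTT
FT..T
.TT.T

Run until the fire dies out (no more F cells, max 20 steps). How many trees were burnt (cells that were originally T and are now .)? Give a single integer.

Step 1: +1 fires, +1 burnt (F count now 1)
Step 2: +1 fires, +1 burnt (F count now 1)
Step 3: +1 fires, +1 burnt (F count now 1)
Step 4: +0 fires, +1 burnt (F count now 0)
Fire out after step 4
Initially T: 20, now '.': 13
Total burnt (originally-T cells now '.'): 3

Answer: 3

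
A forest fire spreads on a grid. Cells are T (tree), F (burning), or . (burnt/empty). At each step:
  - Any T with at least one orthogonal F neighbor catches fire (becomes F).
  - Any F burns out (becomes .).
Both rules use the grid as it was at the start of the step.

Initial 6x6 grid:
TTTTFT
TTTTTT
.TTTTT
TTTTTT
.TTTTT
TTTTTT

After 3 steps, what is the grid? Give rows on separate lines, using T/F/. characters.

Step 1: 3 trees catch fire, 1 burn out
  TTTF.F
  TTTTFT
  .TTTTT
  TTTTTT
  .TTTTT
  TTTTTT
Step 2: 4 trees catch fire, 3 burn out
  TTF...
  TTTF.F
  .TTTFT
  TTTTTT
  .TTTTT
  TTTTTT
Step 3: 5 trees catch fire, 4 burn out
  TF....
  TTF...
  .TTF.F
  TTTTFT
  .TTTTT
  TTTTTT

TF....
TTF...
.TTF.F
TTTTFT
.TTTTT
TTTTTT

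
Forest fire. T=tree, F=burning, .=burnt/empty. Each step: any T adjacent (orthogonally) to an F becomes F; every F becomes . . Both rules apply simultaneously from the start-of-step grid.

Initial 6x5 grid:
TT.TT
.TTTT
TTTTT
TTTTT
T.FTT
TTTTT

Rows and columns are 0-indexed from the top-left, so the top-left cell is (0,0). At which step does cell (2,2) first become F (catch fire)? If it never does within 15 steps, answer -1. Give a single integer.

Step 1: cell (2,2)='T' (+3 fires, +1 burnt)
Step 2: cell (2,2)='F' (+6 fires, +3 burnt)
  -> target ignites at step 2
Step 3: cell (2,2)='.' (+7 fires, +6 burnt)
Step 4: cell (2,2)='.' (+5 fires, +7 burnt)
Step 5: cell (2,2)='.' (+3 fires, +5 burnt)
Step 6: cell (2,2)='.' (+2 fires, +3 burnt)
Step 7: cell (2,2)='.' (+0 fires, +2 burnt)
  fire out at step 7

2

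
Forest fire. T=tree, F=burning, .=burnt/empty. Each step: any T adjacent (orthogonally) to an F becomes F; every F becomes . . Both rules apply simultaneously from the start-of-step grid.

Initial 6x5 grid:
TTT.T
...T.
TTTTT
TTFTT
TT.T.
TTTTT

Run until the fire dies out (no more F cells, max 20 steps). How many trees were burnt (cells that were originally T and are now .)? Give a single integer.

Step 1: +3 fires, +1 burnt (F count now 3)
Step 2: +6 fires, +3 burnt (F count now 6)
Step 3: +6 fires, +6 burnt (F count now 6)
Step 4: +3 fires, +6 burnt (F count now 3)
Step 5: +0 fires, +3 burnt (F count now 0)
Fire out after step 5
Initially T: 22, now '.': 26
Total burnt (originally-T cells now '.'): 18

Answer: 18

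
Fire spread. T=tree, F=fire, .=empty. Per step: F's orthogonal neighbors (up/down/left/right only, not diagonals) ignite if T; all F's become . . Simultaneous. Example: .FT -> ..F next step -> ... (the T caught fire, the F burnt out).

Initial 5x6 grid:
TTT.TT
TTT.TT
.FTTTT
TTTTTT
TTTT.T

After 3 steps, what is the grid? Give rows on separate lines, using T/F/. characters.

Step 1: 3 trees catch fire, 1 burn out
  TTT.TT
  TFT.TT
  ..FTTT
  TFTTTT
  TTTT.T
Step 2: 7 trees catch fire, 3 burn out
  TFT.TT
  F.F.TT
  ...FTT
  F.FTTT
  TFTT.T
Step 3: 6 trees catch fire, 7 burn out
  F.F.TT
  ....TT
  ....FT
  ...FTT
  F.FT.T

F.F.TT
....TT
....FT
...FTT
F.FT.T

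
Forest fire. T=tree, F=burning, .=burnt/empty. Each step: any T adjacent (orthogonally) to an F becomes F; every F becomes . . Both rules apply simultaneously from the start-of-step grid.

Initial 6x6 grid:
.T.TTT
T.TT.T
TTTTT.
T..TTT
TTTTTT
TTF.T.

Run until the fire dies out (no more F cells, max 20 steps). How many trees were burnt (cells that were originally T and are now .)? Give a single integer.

Step 1: +2 fires, +1 burnt (F count now 2)
Step 2: +3 fires, +2 burnt (F count now 3)
Step 3: +3 fires, +3 burnt (F count now 3)
Step 4: +5 fires, +3 burnt (F count now 5)
Step 5: +5 fires, +5 burnt (F count now 5)
Step 6: +4 fires, +5 burnt (F count now 4)
Step 7: +1 fires, +4 burnt (F count now 1)
Step 8: +1 fires, +1 burnt (F count now 1)
Step 9: +1 fires, +1 burnt (F count now 1)
Step 10: +0 fires, +1 burnt (F count now 0)
Fire out after step 10
Initially T: 26, now '.': 35
Total burnt (originally-T cells now '.'): 25

Answer: 25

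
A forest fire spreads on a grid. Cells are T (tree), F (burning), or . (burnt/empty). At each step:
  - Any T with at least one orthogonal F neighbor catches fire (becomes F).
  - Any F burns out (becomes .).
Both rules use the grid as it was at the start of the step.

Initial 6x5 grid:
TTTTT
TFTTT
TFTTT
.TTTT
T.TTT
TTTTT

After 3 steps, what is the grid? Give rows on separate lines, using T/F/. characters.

Step 1: 6 trees catch fire, 2 burn out
  TFTTT
  F.FTT
  F.FTT
  .FTTT
  T.TTT
  TTTTT
Step 2: 5 trees catch fire, 6 burn out
  F.FTT
  ...FT
  ...FT
  ..FTT
  T.TTT
  TTTTT
Step 3: 5 trees catch fire, 5 burn out
  ...FT
  ....F
  ....F
  ...FT
  T.FTT
  TTTTT

...FT
....F
....F
...FT
T.FTT
TTTTT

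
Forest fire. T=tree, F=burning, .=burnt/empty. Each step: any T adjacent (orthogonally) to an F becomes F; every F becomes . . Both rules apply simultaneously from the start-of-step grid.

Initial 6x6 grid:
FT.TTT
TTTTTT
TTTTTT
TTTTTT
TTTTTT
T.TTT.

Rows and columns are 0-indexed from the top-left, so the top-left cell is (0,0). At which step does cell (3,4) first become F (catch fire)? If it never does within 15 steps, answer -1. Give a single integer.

Step 1: cell (3,4)='T' (+2 fires, +1 burnt)
Step 2: cell (3,4)='T' (+2 fires, +2 burnt)
Step 3: cell (3,4)='T' (+3 fires, +2 burnt)
Step 4: cell (3,4)='T' (+4 fires, +3 burnt)
Step 5: cell (3,4)='T' (+6 fires, +4 burnt)
Step 6: cell (3,4)='T' (+5 fires, +6 burnt)
Step 7: cell (3,4)='F' (+5 fires, +5 burnt)
  -> target ignites at step 7
Step 8: cell (3,4)='.' (+3 fires, +5 burnt)
Step 9: cell (3,4)='.' (+2 fires, +3 burnt)
Step 10: cell (3,4)='.' (+0 fires, +2 burnt)
  fire out at step 10

7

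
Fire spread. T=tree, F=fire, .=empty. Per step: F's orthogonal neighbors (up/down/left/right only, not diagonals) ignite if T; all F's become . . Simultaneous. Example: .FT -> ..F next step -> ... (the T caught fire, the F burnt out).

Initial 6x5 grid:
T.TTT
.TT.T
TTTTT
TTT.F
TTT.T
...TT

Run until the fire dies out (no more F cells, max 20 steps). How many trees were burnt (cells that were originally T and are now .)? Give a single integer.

Answer: 20

Derivation:
Step 1: +2 fires, +1 burnt (F count now 2)
Step 2: +3 fires, +2 burnt (F count now 3)
Step 3: +3 fires, +3 burnt (F count now 3)
Step 4: +4 fires, +3 burnt (F count now 4)
Step 5: +5 fires, +4 burnt (F count now 5)
Step 6: +2 fires, +5 burnt (F count now 2)
Step 7: +1 fires, +2 burnt (F count now 1)
Step 8: +0 fires, +1 burnt (F count now 0)
Fire out after step 8
Initially T: 21, now '.': 29
Total burnt (originally-T cells now '.'): 20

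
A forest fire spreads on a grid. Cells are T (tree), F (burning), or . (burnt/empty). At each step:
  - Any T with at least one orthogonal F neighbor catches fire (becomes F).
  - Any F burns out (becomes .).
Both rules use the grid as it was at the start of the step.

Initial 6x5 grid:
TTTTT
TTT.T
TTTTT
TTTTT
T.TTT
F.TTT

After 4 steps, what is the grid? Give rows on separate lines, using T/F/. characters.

Step 1: 1 trees catch fire, 1 burn out
  TTTTT
  TTT.T
  TTTTT
  TTTTT
  F.TTT
  ..TTT
Step 2: 1 trees catch fire, 1 burn out
  TTTTT
  TTT.T
  TTTTT
  FTTTT
  ..TTT
  ..TTT
Step 3: 2 trees catch fire, 1 burn out
  TTTTT
  TTT.T
  FTTTT
  .FTTT
  ..TTT
  ..TTT
Step 4: 3 trees catch fire, 2 burn out
  TTTTT
  FTT.T
  .FTTT
  ..FTT
  ..TTT
  ..TTT

TTTTT
FTT.T
.FTTT
..FTT
..TTT
..TTT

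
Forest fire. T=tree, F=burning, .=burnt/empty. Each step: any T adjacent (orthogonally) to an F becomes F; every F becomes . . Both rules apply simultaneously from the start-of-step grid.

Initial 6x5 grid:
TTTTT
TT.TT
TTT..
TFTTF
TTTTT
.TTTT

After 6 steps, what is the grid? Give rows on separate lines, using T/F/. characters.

Step 1: 6 trees catch fire, 2 burn out
  TTTTT
  TT.TT
  TFT..
  F.FF.
  TFTTF
  .TTTT
Step 2: 8 trees catch fire, 6 burn out
  TTTTT
  TF.TT
  F.F..
  .....
  F.FF.
  .FTTF
Step 3: 4 trees catch fire, 8 burn out
  TFTTT
  F..TT
  .....
  .....
  .....
  ..FF.
Step 4: 2 trees catch fire, 4 burn out
  F.FTT
  ...TT
  .....
  .....
  .....
  .....
Step 5: 1 trees catch fire, 2 burn out
  ...FT
  ...TT
  .....
  .....
  .....
  .....
Step 6: 2 trees catch fire, 1 burn out
  ....F
  ...FT
  .....
  .....
  .....
  .....

....F
...FT
.....
.....
.....
.....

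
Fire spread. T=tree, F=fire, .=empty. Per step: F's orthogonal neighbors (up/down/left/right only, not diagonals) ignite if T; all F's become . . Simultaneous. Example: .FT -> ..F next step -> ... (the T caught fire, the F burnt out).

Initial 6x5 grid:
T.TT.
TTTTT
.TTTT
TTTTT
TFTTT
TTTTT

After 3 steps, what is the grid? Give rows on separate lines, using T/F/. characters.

Step 1: 4 trees catch fire, 1 burn out
  T.TT.
  TTTTT
  .TTTT
  TFTTT
  F.FTT
  TFTTT
Step 2: 6 trees catch fire, 4 burn out
  T.TT.
  TTTTT
  .FTTT
  F.FTT
  ...FT
  F.FTT
Step 3: 5 trees catch fire, 6 burn out
  T.TT.
  TFTTT
  ..FTT
  ...FT
  ....F
  ...FT

T.TT.
TFTTT
..FTT
...FT
....F
...FT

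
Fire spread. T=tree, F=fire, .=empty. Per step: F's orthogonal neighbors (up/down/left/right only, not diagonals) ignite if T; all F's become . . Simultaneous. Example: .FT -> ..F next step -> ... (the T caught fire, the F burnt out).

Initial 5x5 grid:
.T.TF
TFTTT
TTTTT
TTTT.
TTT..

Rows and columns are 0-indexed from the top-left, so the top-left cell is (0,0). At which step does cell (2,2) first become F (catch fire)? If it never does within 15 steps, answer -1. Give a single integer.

Step 1: cell (2,2)='T' (+6 fires, +2 burnt)
Step 2: cell (2,2)='F' (+5 fires, +6 burnt)
  -> target ignites at step 2
Step 3: cell (2,2)='.' (+4 fires, +5 burnt)
Step 4: cell (2,2)='.' (+3 fires, +4 burnt)
Step 5: cell (2,2)='.' (+0 fires, +3 burnt)
  fire out at step 5

2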